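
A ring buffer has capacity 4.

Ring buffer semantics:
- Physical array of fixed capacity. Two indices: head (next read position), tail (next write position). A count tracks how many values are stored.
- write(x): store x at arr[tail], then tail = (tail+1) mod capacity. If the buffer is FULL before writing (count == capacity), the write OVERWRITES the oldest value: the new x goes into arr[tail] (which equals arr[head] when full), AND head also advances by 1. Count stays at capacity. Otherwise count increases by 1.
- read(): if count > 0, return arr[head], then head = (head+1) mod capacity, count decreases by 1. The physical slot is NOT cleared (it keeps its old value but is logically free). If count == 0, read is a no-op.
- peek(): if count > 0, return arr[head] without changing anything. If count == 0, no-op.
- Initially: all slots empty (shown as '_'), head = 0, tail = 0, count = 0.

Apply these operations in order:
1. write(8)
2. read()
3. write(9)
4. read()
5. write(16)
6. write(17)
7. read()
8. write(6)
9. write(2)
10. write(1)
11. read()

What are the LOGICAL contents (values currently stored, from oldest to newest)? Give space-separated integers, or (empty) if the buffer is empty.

After op 1 (write(8)): arr=[8 _ _ _] head=0 tail=1 count=1
After op 2 (read()): arr=[8 _ _ _] head=1 tail=1 count=0
After op 3 (write(9)): arr=[8 9 _ _] head=1 tail=2 count=1
After op 4 (read()): arr=[8 9 _ _] head=2 tail=2 count=0
After op 5 (write(16)): arr=[8 9 16 _] head=2 tail=3 count=1
After op 6 (write(17)): arr=[8 9 16 17] head=2 tail=0 count=2
After op 7 (read()): arr=[8 9 16 17] head=3 tail=0 count=1
After op 8 (write(6)): arr=[6 9 16 17] head=3 tail=1 count=2
After op 9 (write(2)): arr=[6 2 16 17] head=3 tail=2 count=3
After op 10 (write(1)): arr=[6 2 1 17] head=3 tail=3 count=4
After op 11 (read()): arr=[6 2 1 17] head=0 tail=3 count=3

Answer: 6 2 1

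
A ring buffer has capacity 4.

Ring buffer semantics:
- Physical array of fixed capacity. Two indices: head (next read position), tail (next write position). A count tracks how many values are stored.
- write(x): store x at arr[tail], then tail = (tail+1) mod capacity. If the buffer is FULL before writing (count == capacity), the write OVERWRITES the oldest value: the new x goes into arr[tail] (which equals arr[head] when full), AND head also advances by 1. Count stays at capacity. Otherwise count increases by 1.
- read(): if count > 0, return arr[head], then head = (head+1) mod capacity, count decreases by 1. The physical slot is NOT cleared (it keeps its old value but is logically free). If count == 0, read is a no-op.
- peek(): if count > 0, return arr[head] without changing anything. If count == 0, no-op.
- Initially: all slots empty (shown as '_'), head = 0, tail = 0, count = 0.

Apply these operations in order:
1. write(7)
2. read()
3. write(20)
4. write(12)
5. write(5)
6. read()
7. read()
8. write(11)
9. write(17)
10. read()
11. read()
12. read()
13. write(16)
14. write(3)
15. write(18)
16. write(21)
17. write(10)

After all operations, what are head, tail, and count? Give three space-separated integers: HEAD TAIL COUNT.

Answer: 3 3 4

Derivation:
After op 1 (write(7)): arr=[7 _ _ _] head=0 tail=1 count=1
After op 2 (read()): arr=[7 _ _ _] head=1 tail=1 count=0
After op 3 (write(20)): arr=[7 20 _ _] head=1 tail=2 count=1
After op 4 (write(12)): arr=[7 20 12 _] head=1 tail=3 count=2
After op 5 (write(5)): arr=[7 20 12 5] head=1 tail=0 count=3
After op 6 (read()): arr=[7 20 12 5] head=2 tail=0 count=2
After op 7 (read()): arr=[7 20 12 5] head=3 tail=0 count=1
After op 8 (write(11)): arr=[11 20 12 5] head=3 tail=1 count=2
After op 9 (write(17)): arr=[11 17 12 5] head=3 tail=2 count=3
After op 10 (read()): arr=[11 17 12 5] head=0 tail=2 count=2
After op 11 (read()): arr=[11 17 12 5] head=1 tail=2 count=1
After op 12 (read()): arr=[11 17 12 5] head=2 tail=2 count=0
After op 13 (write(16)): arr=[11 17 16 5] head=2 tail=3 count=1
After op 14 (write(3)): arr=[11 17 16 3] head=2 tail=0 count=2
After op 15 (write(18)): arr=[18 17 16 3] head=2 tail=1 count=3
After op 16 (write(21)): arr=[18 21 16 3] head=2 tail=2 count=4
After op 17 (write(10)): arr=[18 21 10 3] head=3 tail=3 count=4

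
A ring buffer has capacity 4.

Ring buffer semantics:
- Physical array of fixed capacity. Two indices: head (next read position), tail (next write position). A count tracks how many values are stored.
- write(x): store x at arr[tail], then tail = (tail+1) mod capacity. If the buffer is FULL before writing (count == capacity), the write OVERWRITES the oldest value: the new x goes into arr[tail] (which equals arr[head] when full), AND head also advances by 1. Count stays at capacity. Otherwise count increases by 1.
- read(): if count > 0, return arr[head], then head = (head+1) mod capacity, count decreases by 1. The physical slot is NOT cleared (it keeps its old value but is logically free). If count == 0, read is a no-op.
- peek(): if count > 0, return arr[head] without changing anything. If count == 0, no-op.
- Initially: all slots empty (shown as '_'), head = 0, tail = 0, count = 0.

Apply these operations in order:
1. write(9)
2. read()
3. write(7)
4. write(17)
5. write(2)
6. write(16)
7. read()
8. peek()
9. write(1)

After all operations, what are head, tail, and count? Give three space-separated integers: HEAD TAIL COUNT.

After op 1 (write(9)): arr=[9 _ _ _] head=0 tail=1 count=1
After op 2 (read()): arr=[9 _ _ _] head=1 tail=1 count=0
After op 3 (write(7)): arr=[9 7 _ _] head=1 tail=2 count=1
After op 4 (write(17)): arr=[9 7 17 _] head=1 tail=3 count=2
After op 5 (write(2)): arr=[9 7 17 2] head=1 tail=0 count=3
After op 6 (write(16)): arr=[16 7 17 2] head=1 tail=1 count=4
After op 7 (read()): arr=[16 7 17 2] head=2 tail=1 count=3
After op 8 (peek()): arr=[16 7 17 2] head=2 tail=1 count=3
After op 9 (write(1)): arr=[16 1 17 2] head=2 tail=2 count=4

Answer: 2 2 4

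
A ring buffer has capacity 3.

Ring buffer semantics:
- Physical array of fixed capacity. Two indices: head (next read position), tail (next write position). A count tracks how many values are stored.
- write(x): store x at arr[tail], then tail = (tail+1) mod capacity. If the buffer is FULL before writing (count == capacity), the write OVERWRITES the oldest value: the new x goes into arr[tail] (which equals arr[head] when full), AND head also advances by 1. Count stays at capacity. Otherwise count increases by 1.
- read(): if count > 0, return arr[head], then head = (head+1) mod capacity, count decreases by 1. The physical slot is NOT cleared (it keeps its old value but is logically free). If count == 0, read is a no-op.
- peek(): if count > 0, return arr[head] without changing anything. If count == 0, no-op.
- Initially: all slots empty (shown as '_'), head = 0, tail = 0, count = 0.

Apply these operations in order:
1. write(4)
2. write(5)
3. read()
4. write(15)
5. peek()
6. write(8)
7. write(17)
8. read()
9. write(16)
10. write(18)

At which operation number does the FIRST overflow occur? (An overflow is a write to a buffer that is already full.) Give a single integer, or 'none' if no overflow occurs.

After op 1 (write(4)): arr=[4 _ _] head=0 tail=1 count=1
After op 2 (write(5)): arr=[4 5 _] head=0 tail=2 count=2
After op 3 (read()): arr=[4 5 _] head=1 tail=2 count=1
After op 4 (write(15)): arr=[4 5 15] head=1 tail=0 count=2
After op 5 (peek()): arr=[4 5 15] head=1 tail=0 count=2
After op 6 (write(8)): arr=[8 5 15] head=1 tail=1 count=3
After op 7 (write(17)): arr=[8 17 15] head=2 tail=2 count=3
After op 8 (read()): arr=[8 17 15] head=0 tail=2 count=2
After op 9 (write(16)): arr=[8 17 16] head=0 tail=0 count=3
After op 10 (write(18)): arr=[18 17 16] head=1 tail=1 count=3

Answer: 7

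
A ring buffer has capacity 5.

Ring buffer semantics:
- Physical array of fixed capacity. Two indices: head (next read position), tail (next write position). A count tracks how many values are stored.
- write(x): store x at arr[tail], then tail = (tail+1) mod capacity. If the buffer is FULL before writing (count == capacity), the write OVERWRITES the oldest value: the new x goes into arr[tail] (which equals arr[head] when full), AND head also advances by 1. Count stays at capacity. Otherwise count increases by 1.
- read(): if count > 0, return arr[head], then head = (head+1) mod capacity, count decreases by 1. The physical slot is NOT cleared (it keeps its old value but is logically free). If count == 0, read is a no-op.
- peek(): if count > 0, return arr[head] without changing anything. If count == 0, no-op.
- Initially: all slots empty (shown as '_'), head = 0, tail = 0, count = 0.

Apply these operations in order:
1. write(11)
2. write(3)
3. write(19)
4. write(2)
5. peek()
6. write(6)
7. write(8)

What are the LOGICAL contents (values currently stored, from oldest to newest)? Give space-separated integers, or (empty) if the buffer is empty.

After op 1 (write(11)): arr=[11 _ _ _ _] head=0 tail=1 count=1
After op 2 (write(3)): arr=[11 3 _ _ _] head=0 tail=2 count=2
After op 3 (write(19)): arr=[11 3 19 _ _] head=0 tail=3 count=3
After op 4 (write(2)): arr=[11 3 19 2 _] head=0 tail=4 count=4
After op 5 (peek()): arr=[11 3 19 2 _] head=0 tail=4 count=4
After op 6 (write(6)): arr=[11 3 19 2 6] head=0 tail=0 count=5
After op 7 (write(8)): arr=[8 3 19 2 6] head=1 tail=1 count=5

Answer: 3 19 2 6 8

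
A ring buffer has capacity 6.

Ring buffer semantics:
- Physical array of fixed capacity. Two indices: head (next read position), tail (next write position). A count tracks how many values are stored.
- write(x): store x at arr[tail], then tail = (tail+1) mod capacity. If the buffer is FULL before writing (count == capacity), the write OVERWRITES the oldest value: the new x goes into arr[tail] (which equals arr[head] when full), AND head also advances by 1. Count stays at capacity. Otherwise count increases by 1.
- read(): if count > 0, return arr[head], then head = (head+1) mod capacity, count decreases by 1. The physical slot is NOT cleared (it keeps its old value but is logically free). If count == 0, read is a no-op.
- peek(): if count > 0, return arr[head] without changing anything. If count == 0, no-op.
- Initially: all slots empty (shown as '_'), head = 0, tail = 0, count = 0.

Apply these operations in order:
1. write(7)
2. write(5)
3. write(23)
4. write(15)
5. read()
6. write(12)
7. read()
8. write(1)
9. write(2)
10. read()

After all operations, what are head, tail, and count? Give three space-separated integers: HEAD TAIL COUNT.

After op 1 (write(7)): arr=[7 _ _ _ _ _] head=0 tail=1 count=1
After op 2 (write(5)): arr=[7 5 _ _ _ _] head=0 tail=2 count=2
After op 3 (write(23)): arr=[7 5 23 _ _ _] head=0 tail=3 count=3
After op 4 (write(15)): arr=[7 5 23 15 _ _] head=0 tail=4 count=4
After op 5 (read()): arr=[7 5 23 15 _ _] head=1 tail=4 count=3
After op 6 (write(12)): arr=[7 5 23 15 12 _] head=1 tail=5 count=4
After op 7 (read()): arr=[7 5 23 15 12 _] head=2 tail=5 count=3
After op 8 (write(1)): arr=[7 5 23 15 12 1] head=2 tail=0 count=4
After op 9 (write(2)): arr=[2 5 23 15 12 1] head=2 tail=1 count=5
After op 10 (read()): arr=[2 5 23 15 12 1] head=3 tail=1 count=4

Answer: 3 1 4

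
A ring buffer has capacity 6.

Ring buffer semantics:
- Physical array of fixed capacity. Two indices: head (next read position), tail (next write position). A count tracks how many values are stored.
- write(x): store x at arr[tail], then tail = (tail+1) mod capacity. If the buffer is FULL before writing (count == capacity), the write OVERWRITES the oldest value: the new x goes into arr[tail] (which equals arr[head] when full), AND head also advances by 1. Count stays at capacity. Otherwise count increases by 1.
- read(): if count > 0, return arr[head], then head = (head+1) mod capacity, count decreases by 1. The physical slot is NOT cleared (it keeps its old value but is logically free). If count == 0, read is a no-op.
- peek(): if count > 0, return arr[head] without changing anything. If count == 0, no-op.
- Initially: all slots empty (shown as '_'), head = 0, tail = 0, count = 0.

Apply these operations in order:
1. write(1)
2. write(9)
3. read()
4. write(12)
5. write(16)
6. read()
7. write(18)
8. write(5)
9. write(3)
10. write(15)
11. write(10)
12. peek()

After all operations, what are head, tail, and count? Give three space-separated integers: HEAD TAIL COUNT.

After op 1 (write(1)): arr=[1 _ _ _ _ _] head=0 tail=1 count=1
After op 2 (write(9)): arr=[1 9 _ _ _ _] head=0 tail=2 count=2
After op 3 (read()): arr=[1 9 _ _ _ _] head=1 tail=2 count=1
After op 4 (write(12)): arr=[1 9 12 _ _ _] head=1 tail=3 count=2
After op 5 (write(16)): arr=[1 9 12 16 _ _] head=1 tail=4 count=3
After op 6 (read()): arr=[1 9 12 16 _ _] head=2 tail=4 count=2
After op 7 (write(18)): arr=[1 9 12 16 18 _] head=2 tail=5 count=3
After op 8 (write(5)): arr=[1 9 12 16 18 5] head=2 tail=0 count=4
After op 9 (write(3)): arr=[3 9 12 16 18 5] head=2 tail=1 count=5
After op 10 (write(15)): arr=[3 15 12 16 18 5] head=2 tail=2 count=6
After op 11 (write(10)): arr=[3 15 10 16 18 5] head=3 tail=3 count=6
After op 12 (peek()): arr=[3 15 10 16 18 5] head=3 tail=3 count=6

Answer: 3 3 6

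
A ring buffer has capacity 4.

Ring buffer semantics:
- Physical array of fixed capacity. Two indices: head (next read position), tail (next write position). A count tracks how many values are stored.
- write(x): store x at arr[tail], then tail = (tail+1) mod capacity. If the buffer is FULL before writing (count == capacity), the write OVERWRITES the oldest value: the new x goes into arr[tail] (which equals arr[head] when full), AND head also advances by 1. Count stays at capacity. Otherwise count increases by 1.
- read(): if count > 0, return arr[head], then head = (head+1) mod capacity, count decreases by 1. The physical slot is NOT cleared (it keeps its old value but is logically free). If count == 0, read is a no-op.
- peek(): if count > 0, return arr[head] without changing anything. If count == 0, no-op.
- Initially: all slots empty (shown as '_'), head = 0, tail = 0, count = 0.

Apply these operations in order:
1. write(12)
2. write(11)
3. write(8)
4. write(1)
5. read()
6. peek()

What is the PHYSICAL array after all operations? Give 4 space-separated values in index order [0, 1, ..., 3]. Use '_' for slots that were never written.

Answer: 12 11 8 1

Derivation:
After op 1 (write(12)): arr=[12 _ _ _] head=0 tail=1 count=1
After op 2 (write(11)): arr=[12 11 _ _] head=0 tail=2 count=2
After op 3 (write(8)): arr=[12 11 8 _] head=0 tail=3 count=3
After op 4 (write(1)): arr=[12 11 8 1] head=0 tail=0 count=4
After op 5 (read()): arr=[12 11 8 1] head=1 tail=0 count=3
After op 6 (peek()): arr=[12 11 8 1] head=1 tail=0 count=3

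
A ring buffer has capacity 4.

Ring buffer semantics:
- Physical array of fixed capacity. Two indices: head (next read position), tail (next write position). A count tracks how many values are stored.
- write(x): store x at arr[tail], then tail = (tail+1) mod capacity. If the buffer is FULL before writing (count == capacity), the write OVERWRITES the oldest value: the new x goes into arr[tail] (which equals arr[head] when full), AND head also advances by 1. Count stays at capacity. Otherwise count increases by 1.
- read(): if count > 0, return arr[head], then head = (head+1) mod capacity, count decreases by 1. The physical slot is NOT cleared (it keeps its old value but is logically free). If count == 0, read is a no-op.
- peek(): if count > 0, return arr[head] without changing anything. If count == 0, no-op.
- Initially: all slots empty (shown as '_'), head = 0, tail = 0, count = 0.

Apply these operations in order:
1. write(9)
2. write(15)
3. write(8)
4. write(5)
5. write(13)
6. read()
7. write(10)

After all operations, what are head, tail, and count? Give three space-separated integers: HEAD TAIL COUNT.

After op 1 (write(9)): arr=[9 _ _ _] head=0 tail=1 count=1
After op 2 (write(15)): arr=[9 15 _ _] head=0 tail=2 count=2
After op 3 (write(8)): arr=[9 15 8 _] head=0 tail=3 count=3
After op 4 (write(5)): arr=[9 15 8 5] head=0 tail=0 count=4
After op 5 (write(13)): arr=[13 15 8 5] head=1 tail=1 count=4
After op 6 (read()): arr=[13 15 8 5] head=2 tail=1 count=3
After op 7 (write(10)): arr=[13 10 8 5] head=2 tail=2 count=4

Answer: 2 2 4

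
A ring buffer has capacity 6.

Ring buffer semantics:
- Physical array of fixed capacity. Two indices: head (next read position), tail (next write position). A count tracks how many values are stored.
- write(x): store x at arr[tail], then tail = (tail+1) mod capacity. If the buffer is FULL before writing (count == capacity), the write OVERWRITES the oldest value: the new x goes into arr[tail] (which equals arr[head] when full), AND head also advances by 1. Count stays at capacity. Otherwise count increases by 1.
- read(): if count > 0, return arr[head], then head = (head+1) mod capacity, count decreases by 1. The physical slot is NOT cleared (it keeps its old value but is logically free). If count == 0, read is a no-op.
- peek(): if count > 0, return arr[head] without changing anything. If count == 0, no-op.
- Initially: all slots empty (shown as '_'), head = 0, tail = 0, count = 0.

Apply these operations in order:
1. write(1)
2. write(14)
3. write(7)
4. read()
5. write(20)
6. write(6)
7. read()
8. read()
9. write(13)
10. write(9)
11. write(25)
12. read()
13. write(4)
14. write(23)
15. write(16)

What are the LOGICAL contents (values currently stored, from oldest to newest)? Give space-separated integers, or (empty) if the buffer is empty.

Answer: 13 9 25 4 23 16

Derivation:
After op 1 (write(1)): arr=[1 _ _ _ _ _] head=0 tail=1 count=1
After op 2 (write(14)): arr=[1 14 _ _ _ _] head=0 tail=2 count=2
After op 3 (write(7)): arr=[1 14 7 _ _ _] head=0 tail=3 count=3
After op 4 (read()): arr=[1 14 7 _ _ _] head=1 tail=3 count=2
After op 5 (write(20)): arr=[1 14 7 20 _ _] head=1 tail=4 count=3
After op 6 (write(6)): arr=[1 14 7 20 6 _] head=1 tail=5 count=4
After op 7 (read()): arr=[1 14 7 20 6 _] head=2 tail=5 count=3
After op 8 (read()): arr=[1 14 7 20 6 _] head=3 tail=5 count=2
After op 9 (write(13)): arr=[1 14 7 20 6 13] head=3 tail=0 count=3
After op 10 (write(9)): arr=[9 14 7 20 6 13] head=3 tail=1 count=4
After op 11 (write(25)): arr=[9 25 7 20 6 13] head=3 tail=2 count=5
After op 12 (read()): arr=[9 25 7 20 6 13] head=4 tail=2 count=4
After op 13 (write(4)): arr=[9 25 4 20 6 13] head=4 tail=3 count=5
After op 14 (write(23)): arr=[9 25 4 23 6 13] head=4 tail=4 count=6
After op 15 (write(16)): arr=[9 25 4 23 16 13] head=5 tail=5 count=6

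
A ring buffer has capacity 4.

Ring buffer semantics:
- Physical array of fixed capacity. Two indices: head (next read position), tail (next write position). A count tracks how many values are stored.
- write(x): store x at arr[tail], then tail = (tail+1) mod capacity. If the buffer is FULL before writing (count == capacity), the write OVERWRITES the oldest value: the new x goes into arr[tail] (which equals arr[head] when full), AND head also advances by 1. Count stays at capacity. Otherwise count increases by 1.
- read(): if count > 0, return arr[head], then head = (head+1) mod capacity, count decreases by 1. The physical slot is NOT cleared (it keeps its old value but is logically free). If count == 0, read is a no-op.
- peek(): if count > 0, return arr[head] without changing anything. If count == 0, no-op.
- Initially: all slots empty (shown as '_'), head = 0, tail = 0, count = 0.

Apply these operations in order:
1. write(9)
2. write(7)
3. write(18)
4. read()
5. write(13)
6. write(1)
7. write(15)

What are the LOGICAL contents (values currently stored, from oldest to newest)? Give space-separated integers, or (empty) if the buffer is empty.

After op 1 (write(9)): arr=[9 _ _ _] head=0 tail=1 count=1
After op 2 (write(7)): arr=[9 7 _ _] head=0 tail=2 count=2
After op 3 (write(18)): arr=[9 7 18 _] head=0 tail=3 count=3
After op 4 (read()): arr=[9 7 18 _] head=1 tail=3 count=2
After op 5 (write(13)): arr=[9 7 18 13] head=1 tail=0 count=3
After op 6 (write(1)): arr=[1 7 18 13] head=1 tail=1 count=4
After op 7 (write(15)): arr=[1 15 18 13] head=2 tail=2 count=4

Answer: 18 13 1 15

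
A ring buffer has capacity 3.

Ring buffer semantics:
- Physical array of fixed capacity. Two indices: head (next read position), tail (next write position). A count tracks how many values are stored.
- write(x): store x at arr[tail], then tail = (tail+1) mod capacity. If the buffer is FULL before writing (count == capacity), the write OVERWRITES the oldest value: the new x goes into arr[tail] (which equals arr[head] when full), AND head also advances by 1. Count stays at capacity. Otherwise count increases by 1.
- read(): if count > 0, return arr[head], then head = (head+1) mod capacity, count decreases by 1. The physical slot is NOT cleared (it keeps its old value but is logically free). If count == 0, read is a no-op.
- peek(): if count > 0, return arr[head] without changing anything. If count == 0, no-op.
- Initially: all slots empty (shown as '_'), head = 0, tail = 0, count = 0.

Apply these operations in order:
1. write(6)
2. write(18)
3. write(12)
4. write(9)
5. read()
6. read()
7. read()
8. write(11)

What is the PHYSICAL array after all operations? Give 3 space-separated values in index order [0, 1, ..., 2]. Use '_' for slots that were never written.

Answer: 9 11 12

Derivation:
After op 1 (write(6)): arr=[6 _ _] head=0 tail=1 count=1
After op 2 (write(18)): arr=[6 18 _] head=0 tail=2 count=2
After op 3 (write(12)): arr=[6 18 12] head=0 tail=0 count=3
After op 4 (write(9)): arr=[9 18 12] head=1 tail=1 count=3
After op 5 (read()): arr=[9 18 12] head=2 tail=1 count=2
After op 6 (read()): arr=[9 18 12] head=0 tail=1 count=1
After op 7 (read()): arr=[9 18 12] head=1 tail=1 count=0
After op 8 (write(11)): arr=[9 11 12] head=1 tail=2 count=1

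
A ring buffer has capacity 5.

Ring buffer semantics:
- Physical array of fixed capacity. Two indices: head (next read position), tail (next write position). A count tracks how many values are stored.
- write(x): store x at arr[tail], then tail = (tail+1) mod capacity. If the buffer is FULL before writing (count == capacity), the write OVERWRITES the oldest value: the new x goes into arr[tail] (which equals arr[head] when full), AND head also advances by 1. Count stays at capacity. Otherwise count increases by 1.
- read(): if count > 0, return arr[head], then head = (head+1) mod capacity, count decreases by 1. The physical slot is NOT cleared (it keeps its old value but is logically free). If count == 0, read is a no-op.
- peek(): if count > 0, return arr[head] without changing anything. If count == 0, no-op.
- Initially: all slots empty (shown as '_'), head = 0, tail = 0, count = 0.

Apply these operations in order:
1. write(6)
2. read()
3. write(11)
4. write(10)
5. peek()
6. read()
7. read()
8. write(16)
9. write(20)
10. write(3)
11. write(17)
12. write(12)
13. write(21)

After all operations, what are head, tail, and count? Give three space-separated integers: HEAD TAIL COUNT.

Answer: 4 4 5

Derivation:
After op 1 (write(6)): arr=[6 _ _ _ _] head=0 tail=1 count=1
After op 2 (read()): arr=[6 _ _ _ _] head=1 tail=1 count=0
After op 3 (write(11)): arr=[6 11 _ _ _] head=1 tail=2 count=1
After op 4 (write(10)): arr=[6 11 10 _ _] head=1 tail=3 count=2
After op 5 (peek()): arr=[6 11 10 _ _] head=1 tail=3 count=2
After op 6 (read()): arr=[6 11 10 _ _] head=2 tail=3 count=1
After op 7 (read()): arr=[6 11 10 _ _] head=3 tail=3 count=0
After op 8 (write(16)): arr=[6 11 10 16 _] head=3 tail=4 count=1
After op 9 (write(20)): arr=[6 11 10 16 20] head=3 tail=0 count=2
After op 10 (write(3)): arr=[3 11 10 16 20] head=3 tail=1 count=3
After op 11 (write(17)): arr=[3 17 10 16 20] head=3 tail=2 count=4
After op 12 (write(12)): arr=[3 17 12 16 20] head=3 tail=3 count=5
After op 13 (write(21)): arr=[3 17 12 21 20] head=4 tail=4 count=5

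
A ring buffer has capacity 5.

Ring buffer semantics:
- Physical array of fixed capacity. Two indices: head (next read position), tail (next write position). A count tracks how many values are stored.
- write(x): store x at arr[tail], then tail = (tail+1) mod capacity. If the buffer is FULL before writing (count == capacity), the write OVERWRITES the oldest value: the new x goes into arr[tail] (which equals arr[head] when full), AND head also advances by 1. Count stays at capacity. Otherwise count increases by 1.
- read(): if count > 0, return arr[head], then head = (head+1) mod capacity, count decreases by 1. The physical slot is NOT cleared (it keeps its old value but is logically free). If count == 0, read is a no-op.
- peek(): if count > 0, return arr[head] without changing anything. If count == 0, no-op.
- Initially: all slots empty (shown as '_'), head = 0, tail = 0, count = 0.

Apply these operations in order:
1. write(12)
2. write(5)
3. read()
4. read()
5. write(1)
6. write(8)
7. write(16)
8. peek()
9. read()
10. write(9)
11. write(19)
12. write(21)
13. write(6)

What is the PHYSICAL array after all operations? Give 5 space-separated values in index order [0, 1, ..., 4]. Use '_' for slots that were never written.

Answer: 9 19 21 6 16

Derivation:
After op 1 (write(12)): arr=[12 _ _ _ _] head=0 tail=1 count=1
After op 2 (write(5)): arr=[12 5 _ _ _] head=0 tail=2 count=2
After op 3 (read()): arr=[12 5 _ _ _] head=1 tail=2 count=1
After op 4 (read()): arr=[12 5 _ _ _] head=2 tail=2 count=0
After op 5 (write(1)): arr=[12 5 1 _ _] head=2 tail=3 count=1
After op 6 (write(8)): arr=[12 5 1 8 _] head=2 tail=4 count=2
After op 7 (write(16)): arr=[12 5 1 8 16] head=2 tail=0 count=3
After op 8 (peek()): arr=[12 5 1 8 16] head=2 tail=0 count=3
After op 9 (read()): arr=[12 5 1 8 16] head=3 tail=0 count=2
After op 10 (write(9)): arr=[9 5 1 8 16] head=3 tail=1 count=3
After op 11 (write(19)): arr=[9 19 1 8 16] head=3 tail=2 count=4
After op 12 (write(21)): arr=[9 19 21 8 16] head=3 tail=3 count=5
After op 13 (write(6)): arr=[9 19 21 6 16] head=4 tail=4 count=5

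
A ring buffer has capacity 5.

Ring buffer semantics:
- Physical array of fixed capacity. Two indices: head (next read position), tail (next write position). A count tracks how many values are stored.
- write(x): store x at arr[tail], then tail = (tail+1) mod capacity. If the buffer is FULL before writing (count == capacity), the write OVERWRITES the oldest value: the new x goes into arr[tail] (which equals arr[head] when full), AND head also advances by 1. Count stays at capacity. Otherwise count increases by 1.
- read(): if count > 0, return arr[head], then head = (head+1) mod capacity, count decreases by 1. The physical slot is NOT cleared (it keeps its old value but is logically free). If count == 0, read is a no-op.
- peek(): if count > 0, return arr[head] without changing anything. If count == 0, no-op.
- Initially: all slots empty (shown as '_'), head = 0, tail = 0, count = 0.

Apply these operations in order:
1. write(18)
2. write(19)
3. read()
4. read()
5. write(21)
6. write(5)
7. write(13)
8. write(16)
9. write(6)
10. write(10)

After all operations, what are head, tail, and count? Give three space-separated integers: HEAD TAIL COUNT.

After op 1 (write(18)): arr=[18 _ _ _ _] head=0 tail=1 count=1
After op 2 (write(19)): arr=[18 19 _ _ _] head=0 tail=2 count=2
After op 3 (read()): arr=[18 19 _ _ _] head=1 tail=2 count=1
After op 4 (read()): arr=[18 19 _ _ _] head=2 tail=2 count=0
After op 5 (write(21)): arr=[18 19 21 _ _] head=2 tail=3 count=1
After op 6 (write(5)): arr=[18 19 21 5 _] head=2 tail=4 count=2
After op 7 (write(13)): arr=[18 19 21 5 13] head=2 tail=0 count=3
After op 8 (write(16)): arr=[16 19 21 5 13] head=2 tail=1 count=4
After op 9 (write(6)): arr=[16 6 21 5 13] head=2 tail=2 count=5
After op 10 (write(10)): arr=[16 6 10 5 13] head=3 tail=3 count=5

Answer: 3 3 5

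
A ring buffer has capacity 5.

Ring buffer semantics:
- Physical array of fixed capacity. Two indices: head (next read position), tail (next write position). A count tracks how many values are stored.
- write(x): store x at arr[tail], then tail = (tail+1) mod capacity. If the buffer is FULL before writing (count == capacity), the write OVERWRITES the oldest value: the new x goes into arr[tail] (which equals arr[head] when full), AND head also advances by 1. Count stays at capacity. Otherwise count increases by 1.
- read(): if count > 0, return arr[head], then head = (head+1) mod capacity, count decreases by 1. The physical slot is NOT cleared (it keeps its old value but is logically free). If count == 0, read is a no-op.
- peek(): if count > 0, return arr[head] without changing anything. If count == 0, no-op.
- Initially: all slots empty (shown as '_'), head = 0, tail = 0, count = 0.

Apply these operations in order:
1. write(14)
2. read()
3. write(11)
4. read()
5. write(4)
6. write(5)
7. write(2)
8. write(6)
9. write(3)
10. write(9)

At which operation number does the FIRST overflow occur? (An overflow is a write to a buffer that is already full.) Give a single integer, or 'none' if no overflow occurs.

Answer: 10

Derivation:
After op 1 (write(14)): arr=[14 _ _ _ _] head=0 tail=1 count=1
After op 2 (read()): arr=[14 _ _ _ _] head=1 tail=1 count=0
After op 3 (write(11)): arr=[14 11 _ _ _] head=1 tail=2 count=1
After op 4 (read()): arr=[14 11 _ _ _] head=2 tail=2 count=0
After op 5 (write(4)): arr=[14 11 4 _ _] head=2 tail=3 count=1
After op 6 (write(5)): arr=[14 11 4 5 _] head=2 tail=4 count=2
After op 7 (write(2)): arr=[14 11 4 5 2] head=2 tail=0 count=3
After op 8 (write(6)): arr=[6 11 4 5 2] head=2 tail=1 count=4
After op 9 (write(3)): arr=[6 3 4 5 2] head=2 tail=2 count=5
After op 10 (write(9)): arr=[6 3 9 5 2] head=3 tail=3 count=5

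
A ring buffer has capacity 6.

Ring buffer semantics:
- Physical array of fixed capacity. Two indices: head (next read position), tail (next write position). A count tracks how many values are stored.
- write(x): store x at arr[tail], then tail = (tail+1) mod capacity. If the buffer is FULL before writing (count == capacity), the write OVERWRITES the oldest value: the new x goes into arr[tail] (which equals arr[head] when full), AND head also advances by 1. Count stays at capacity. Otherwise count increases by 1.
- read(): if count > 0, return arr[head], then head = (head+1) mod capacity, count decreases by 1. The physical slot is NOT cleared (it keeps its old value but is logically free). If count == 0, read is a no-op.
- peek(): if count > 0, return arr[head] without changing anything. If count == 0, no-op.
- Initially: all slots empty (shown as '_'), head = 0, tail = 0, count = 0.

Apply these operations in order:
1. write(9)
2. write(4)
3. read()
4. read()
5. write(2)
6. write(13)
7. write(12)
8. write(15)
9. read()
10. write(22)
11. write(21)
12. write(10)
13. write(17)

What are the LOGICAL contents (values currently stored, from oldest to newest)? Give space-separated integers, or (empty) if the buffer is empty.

Answer: 12 15 22 21 10 17

Derivation:
After op 1 (write(9)): arr=[9 _ _ _ _ _] head=0 tail=1 count=1
After op 2 (write(4)): arr=[9 4 _ _ _ _] head=0 tail=2 count=2
After op 3 (read()): arr=[9 4 _ _ _ _] head=1 tail=2 count=1
After op 4 (read()): arr=[9 4 _ _ _ _] head=2 tail=2 count=0
After op 5 (write(2)): arr=[9 4 2 _ _ _] head=2 tail=3 count=1
After op 6 (write(13)): arr=[9 4 2 13 _ _] head=2 tail=4 count=2
After op 7 (write(12)): arr=[9 4 2 13 12 _] head=2 tail=5 count=3
After op 8 (write(15)): arr=[9 4 2 13 12 15] head=2 tail=0 count=4
After op 9 (read()): arr=[9 4 2 13 12 15] head=3 tail=0 count=3
After op 10 (write(22)): arr=[22 4 2 13 12 15] head=3 tail=1 count=4
After op 11 (write(21)): arr=[22 21 2 13 12 15] head=3 tail=2 count=5
After op 12 (write(10)): arr=[22 21 10 13 12 15] head=3 tail=3 count=6
After op 13 (write(17)): arr=[22 21 10 17 12 15] head=4 tail=4 count=6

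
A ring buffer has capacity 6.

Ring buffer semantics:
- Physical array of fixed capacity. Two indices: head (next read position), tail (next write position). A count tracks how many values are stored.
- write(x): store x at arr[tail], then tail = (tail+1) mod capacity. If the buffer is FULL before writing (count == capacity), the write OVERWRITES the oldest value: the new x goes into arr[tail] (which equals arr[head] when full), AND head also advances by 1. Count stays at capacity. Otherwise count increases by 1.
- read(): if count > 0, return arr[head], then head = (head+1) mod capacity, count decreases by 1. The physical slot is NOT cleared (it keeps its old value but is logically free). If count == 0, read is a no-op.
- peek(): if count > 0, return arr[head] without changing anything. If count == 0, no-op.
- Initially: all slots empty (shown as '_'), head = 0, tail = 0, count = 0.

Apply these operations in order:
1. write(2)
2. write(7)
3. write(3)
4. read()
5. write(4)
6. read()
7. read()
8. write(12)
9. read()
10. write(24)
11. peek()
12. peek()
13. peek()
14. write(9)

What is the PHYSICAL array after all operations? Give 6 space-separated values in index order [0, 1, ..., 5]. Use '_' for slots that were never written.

After op 1 (write(2)): arr=[2 _ _ _ _ _] head=0 tail=1 count=1
After op 2 (write(7)): arr=[2 7 _ _ _ _] head=0 tail=2 count=2
After op 3 (write(3)): arr=[2 7 3 _ _ _] head=0 tail=3 count=3
After op 4 (read()): arr=[2 7 3 _ _ _] head=1 tail=3 count=2
After op 5 (write(4)): arr=[2 7 3 4 _ _] head=1 tail=4 count=3
After op 6 (read()): arr=[2 7 3 4 _ _] head=2 tail=4 count=2
After op 7 (read()): arr=[2 7 3 4 _ _] head=3 tail=4 count=1
After op 8 (write(12)): arr=[2 7 3 4 12 _] head=3 tail=5 count=2
After op 9 (read()): arr=[2 7 3 4 12 _] head=4 tail=5 count=1
After op 10 (write(24)): arr=[2 7 3 4 12 24] head=4 tail=0 count=2
After op 11 (peek()): arr=[2 7 3 4 12 24] head=4 tail=0 count=2
After op 12 (peek()): arr=[2 7 3 4 12 24] head=4 tail=0 count=2
After op 13 (peek()): arr=[2 7 3 4 12 24] head=4 tail=0 count=2
After op 14 (write(9)): arr=[9 7 3 4 12 24] head=4 tail=1 count=3

Answer: 9 7 3 4 12 24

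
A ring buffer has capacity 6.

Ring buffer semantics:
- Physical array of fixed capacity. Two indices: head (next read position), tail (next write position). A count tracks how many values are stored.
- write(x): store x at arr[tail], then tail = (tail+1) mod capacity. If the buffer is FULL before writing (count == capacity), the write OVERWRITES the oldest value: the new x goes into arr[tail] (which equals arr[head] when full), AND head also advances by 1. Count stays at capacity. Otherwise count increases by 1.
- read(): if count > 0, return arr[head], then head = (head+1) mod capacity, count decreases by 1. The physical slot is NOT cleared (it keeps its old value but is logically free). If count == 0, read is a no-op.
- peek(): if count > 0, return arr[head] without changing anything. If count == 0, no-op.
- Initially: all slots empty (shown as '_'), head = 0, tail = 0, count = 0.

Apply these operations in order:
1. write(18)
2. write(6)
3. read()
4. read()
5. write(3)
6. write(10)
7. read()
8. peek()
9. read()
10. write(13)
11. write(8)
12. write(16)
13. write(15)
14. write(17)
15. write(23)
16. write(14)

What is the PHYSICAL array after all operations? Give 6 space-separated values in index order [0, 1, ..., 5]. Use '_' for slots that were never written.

Answer: 16 15 17 23 14 8

Derivation:
After op 1 (write(18)): arr=[18 _ _ _ _ _] head=0 tail=1 count=1
After op 2 (write(6)): arr=[18 6 _ _ _ _] head=0 tail=2 count=2
After op 3 (read()): arr=[18 6 _ _ _ _] head=1 tail=2 count=1
After op 4 (read()): arr=[18 6 _ _ _ _] head=2 tail=2 count=0
After op 5 (write(3)): arr=[18 6 3 _ _ _] head=2 tail=3 count=1
After op 6 (write(10)): arr=[18 6 3 10 _ _] head=2 tail=4 count=2
After op 7 (read()): arr=[18 6 3 10 _ _] head=3 tail=4 count=1
After op 8 (peek()): arr=[18 6 3 10 _ _] head=3 tail=4 count=1
After op 9 (read()): arr=[18 6 3 10 _ _] head=4 tail=4 count=0
After op 10 (write(13)): arr=[18 6 3 10 13 _] head=4 tail=5 count=1
After op 11 (write(8)): arr=[18 6 3 10 13 8] head=4 tail=0 count=2
After op 12 (write(16)): arr=[16 6 3 10 13 8] head=4 tail=1 count=3
After op 13 (write(15)): arr=[16 15 3 10 13 8] head=4 tail=2 count=4
After op 14 (write(17)): arr=[16 15 17 10 13 8] head=4 tail=3 count=5
After op 15 (write(23)): arr=[16 15 17 23 13 8] head=4 tail=4 count=6
After op 16 (write(14)): arr=[16 15 17 23 14 8] head=5 tail=5 count=6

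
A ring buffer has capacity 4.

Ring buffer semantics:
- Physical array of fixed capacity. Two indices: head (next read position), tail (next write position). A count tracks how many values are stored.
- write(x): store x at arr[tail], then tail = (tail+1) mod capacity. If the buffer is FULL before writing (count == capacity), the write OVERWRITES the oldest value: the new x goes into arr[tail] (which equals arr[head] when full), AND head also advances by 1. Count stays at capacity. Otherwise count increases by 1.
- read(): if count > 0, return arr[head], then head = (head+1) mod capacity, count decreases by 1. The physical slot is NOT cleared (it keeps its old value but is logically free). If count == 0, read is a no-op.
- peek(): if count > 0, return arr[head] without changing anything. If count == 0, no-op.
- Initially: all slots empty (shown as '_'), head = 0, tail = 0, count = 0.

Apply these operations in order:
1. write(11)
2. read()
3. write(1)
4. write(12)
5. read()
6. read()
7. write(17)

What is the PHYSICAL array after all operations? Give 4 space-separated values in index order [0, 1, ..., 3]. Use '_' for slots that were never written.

After op 1 (write(11)): arr=[11 _ _ _] head=0 tail=1 count=1
After op 2 (read()): arr=[11 _ _ _] head=1 tail=1 count=0
After op 3 (write(1)): arr=[11 1 _ _] head=1 tail=2 count=1
After op 4 (write(12)): arr=[11 1 12 _] head=1 tail=3 count=2
After op 5 (read()): arr=[11 1 12 _] head=2 tail=3 count=1
After op 6 (read()): arr=[11 1 12 _] head=3 tail=3 count=0
After op 7 (write(17)): arr=[11 1 12 17] head=3 tail=0 count=1

Answer: 11 1 12 17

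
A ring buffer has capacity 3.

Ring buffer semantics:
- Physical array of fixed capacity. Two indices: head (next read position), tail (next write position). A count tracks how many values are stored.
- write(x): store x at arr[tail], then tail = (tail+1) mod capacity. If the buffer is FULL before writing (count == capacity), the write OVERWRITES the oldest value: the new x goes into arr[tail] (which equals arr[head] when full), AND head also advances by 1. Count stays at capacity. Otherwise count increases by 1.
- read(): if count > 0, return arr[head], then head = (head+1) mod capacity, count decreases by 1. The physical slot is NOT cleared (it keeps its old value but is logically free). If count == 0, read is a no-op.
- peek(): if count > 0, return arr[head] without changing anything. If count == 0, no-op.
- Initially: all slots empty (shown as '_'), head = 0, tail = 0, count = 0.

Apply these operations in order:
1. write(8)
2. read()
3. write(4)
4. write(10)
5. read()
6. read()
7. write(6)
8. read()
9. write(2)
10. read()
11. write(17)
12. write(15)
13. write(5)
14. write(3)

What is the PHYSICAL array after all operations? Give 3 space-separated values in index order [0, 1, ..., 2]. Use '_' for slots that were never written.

After op 1 (write(8)): arr=[8 _ _] head=0 tail=1 count=1
After op 2 (read()): arr=[8 _ _] head=1 tail=1 count=0
After op 3 (write(4)): arr=[8 4 _] head=1 tail=2 count=1
After op 4 (write(10)): arr=[8 4 10] head=1 tail=0 count=2
After op 5 (read()): arr=[8 4 10] head=2 tail=0 count=1
After op 6 (read()): arr=[8 4 10] head=0 tail=0 count=0
After op 7 (write(6)): arr=[6 4 10] head=0 tail=1 count=1
After op 8 (read()): arr=[6 4 10] head=1 tail=1 count=0
After op 9 (write(2)): arr=[6 2 10] head=1 tail=2 count=1
After op 10 (read()): arr=[6 2 10] head=2 tail=2 count=0
After op 11 (write(17)): arr=[6 2 17] head=2 tail=0 count=1
After op 12 (write(15)): arr=[15 2 17] head=2 tail=1 count=2
After op 13 (write(5)): arr=[15 5 17] head=2 tail=2 count=3
After op 14 (write(3)): arr=[15 5 3] head=0 tail=0 count=3

Answer: 15 5 3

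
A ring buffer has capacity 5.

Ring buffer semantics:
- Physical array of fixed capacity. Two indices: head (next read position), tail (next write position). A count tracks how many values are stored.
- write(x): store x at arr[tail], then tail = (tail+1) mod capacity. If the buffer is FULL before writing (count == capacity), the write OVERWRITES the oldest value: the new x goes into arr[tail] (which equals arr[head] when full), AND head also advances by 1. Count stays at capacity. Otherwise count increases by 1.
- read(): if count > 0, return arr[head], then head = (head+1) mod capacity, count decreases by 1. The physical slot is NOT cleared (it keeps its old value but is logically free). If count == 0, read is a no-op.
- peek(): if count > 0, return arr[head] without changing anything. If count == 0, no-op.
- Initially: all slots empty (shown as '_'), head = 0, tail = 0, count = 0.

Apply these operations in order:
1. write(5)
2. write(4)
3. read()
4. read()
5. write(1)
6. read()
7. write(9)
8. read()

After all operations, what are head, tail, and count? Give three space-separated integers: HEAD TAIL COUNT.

Answer: 4 4 0

Derivation:
After op 1 (write(5)): arr=[5 _ _ _ _] head=0 tail=1 count=1
After op 2 (write(4)): arr=[5 4 _ _ _] head=0 tail=2 count=2
After op 3 (read()): arr=[5 4 _ _ _] head=1 tail=2 count=1
After op 4 (read()): arr=[5 4 _ _ _] head=2 tail=2 count=0
After op 5 (write(1)): arr=[5 4 1 _ _] head=2 tail=3 count=1
After op 6 (read()): arr=[5 4 1 _ _] head=3 tail=3 count=0
After op 7 (write(9)): arr=[5 4 1 9 _] head=3 tail=4 count=1
After op 8 (read()): arr=[5 4 1 9 _] head=4 tail=4 count=0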